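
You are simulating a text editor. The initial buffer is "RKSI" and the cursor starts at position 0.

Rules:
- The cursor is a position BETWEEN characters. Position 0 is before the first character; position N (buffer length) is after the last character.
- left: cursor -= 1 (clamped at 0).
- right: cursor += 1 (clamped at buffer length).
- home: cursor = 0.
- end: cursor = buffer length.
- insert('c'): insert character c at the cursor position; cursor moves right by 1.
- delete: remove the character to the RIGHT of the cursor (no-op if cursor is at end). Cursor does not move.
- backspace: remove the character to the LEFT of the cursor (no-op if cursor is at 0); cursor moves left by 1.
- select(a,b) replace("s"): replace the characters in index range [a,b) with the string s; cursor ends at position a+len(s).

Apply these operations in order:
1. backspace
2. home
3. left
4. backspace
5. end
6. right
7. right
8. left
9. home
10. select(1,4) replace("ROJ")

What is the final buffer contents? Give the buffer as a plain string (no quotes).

After op 1 (backspace): buf='RKSI' cursor=0
After op 2 (home): buf='RKSI' cursor=0
After op 3 (left): buf='RKSI' cursor=0
After op 4 (backspace): buf='RKSI' cursor=0
After op 5 (end): buf='RKSI' cursor=4
After op 6 (right): buf='RKSI' cursor=4
After op 7 (right): buf='RKSI' cursor=4
After op 8 (left): buf='RKSI' cursor=3
After op 9 (home): buf='RKSI' cursor=0
After op 10 (select(1,4) replace("ROJ")): buf='RROJ' cursor=4

Answer: RROJ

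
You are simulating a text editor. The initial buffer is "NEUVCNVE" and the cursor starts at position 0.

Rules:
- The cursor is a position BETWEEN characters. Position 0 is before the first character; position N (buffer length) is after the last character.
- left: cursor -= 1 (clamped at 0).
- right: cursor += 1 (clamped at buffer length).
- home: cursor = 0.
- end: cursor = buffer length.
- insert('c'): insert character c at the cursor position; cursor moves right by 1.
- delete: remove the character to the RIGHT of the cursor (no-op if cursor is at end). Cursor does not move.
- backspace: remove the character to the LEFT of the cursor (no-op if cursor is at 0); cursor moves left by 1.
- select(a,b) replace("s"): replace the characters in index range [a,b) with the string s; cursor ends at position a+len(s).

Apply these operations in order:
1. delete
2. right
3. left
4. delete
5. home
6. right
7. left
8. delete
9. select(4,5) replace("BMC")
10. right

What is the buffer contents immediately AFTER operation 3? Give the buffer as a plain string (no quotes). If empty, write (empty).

Answer: EUVCNVE

Derivation:
After op 1 (delete): buf='EUVCNVE' cursor=0
After op 2 (right): buf='EUVCNVE' cursor=1
After op 3 (left): buf='EUVCNVE' cursor=0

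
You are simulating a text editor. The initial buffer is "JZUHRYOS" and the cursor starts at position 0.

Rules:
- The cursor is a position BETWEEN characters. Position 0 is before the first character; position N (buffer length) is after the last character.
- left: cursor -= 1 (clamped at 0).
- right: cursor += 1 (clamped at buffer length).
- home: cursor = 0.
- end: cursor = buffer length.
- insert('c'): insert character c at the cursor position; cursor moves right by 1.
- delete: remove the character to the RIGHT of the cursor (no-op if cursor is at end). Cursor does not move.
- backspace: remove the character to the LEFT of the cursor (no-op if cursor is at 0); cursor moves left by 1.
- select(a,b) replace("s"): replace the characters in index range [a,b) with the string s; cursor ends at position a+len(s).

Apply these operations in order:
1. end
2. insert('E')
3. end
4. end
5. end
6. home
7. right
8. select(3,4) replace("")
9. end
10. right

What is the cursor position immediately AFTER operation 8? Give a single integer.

After op 1 (end): buf='JZUHRYOS' cursor=8
After op 2 (insert('E')): buf='JZUHRYOSE' cursor=9
After op 3 (end): buf='JZUHRYOSE' cursor=9
After op 4 (end): buf='JZUHRYOSE' cursor=9
After op 5 (end): buf='JZUHRYOSE' cursor=9
After op 6 (home): buf='JZUHRYOSE' cursor=0
After op 7 (right): buf='JZUHRYOSE' cursor=1
After op 8 (select(3,4) replace("")): buf='JZURYOSE' cursor=3

Answer: 3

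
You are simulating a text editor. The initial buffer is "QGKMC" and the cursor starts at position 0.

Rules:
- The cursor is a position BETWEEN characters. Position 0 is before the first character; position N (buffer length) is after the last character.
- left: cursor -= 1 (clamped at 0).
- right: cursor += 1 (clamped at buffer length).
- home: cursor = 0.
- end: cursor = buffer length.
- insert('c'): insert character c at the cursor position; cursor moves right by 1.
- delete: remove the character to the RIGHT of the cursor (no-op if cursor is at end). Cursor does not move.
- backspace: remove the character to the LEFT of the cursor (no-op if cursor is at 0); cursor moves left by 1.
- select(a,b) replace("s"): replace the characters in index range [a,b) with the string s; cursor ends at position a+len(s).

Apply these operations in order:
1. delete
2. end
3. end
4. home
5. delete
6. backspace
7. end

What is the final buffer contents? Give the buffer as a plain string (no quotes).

Answer: KMC

Derivation:
After op 1 (delete): buf='GKMC' cursor=0
After op 2 (end): buf='GKMC' cursor=4
After op 3 (end): buf='GKMC' cursor=4
After op 4 (home): buf='GKMC' cursor=0
After op 5 (delete): buf='KMC' cursor=0
After op 6 (backspace): buf='KMC' cursor=0
After op 7 (end): buf='KMC' cursor=3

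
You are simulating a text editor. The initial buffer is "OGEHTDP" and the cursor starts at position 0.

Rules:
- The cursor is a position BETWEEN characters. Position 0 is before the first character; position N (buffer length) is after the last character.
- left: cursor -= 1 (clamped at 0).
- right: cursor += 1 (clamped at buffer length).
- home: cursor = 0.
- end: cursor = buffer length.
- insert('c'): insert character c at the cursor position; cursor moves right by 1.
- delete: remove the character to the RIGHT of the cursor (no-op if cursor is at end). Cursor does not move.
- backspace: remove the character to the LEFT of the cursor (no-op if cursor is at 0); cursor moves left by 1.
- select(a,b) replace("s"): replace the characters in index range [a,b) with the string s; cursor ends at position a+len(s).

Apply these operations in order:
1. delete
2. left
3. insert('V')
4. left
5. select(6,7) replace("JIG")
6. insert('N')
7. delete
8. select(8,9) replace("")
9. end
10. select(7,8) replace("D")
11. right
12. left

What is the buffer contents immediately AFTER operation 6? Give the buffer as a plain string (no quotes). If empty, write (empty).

After op 1 (delete): buf='GEHTDP' cursor=0
After op 2 (left): buf='GEHTDP' cursor=0
After op 3 (insert('V')): buf='VGEHTDP' cursor=1
After op 4 (left): buf='VGEHTDP' cursor=0
After op 5 (select(6,7) replace("JIG")): buf='VGEHTDJIG' cursor=9
After op 6 (insert('N')): buf='VGEHTDJIGN' cursor=10

Answer: VGEHTDJIGN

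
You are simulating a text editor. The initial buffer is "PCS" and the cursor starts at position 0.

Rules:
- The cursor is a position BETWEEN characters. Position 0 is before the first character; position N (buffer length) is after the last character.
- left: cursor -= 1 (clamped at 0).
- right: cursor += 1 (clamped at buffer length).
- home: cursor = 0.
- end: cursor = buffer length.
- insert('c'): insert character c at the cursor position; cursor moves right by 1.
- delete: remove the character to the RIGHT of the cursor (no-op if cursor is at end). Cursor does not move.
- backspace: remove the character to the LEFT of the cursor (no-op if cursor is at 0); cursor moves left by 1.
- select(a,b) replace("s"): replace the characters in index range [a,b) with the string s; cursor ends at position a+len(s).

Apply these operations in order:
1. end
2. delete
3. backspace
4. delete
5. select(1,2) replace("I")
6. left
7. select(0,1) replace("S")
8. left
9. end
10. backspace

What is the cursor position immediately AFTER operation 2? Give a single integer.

Answer: 3

Derivation:
After op 1 (end): buf='PCS' cursor=3
After op 2 (delete): buf='PCS' cursor=3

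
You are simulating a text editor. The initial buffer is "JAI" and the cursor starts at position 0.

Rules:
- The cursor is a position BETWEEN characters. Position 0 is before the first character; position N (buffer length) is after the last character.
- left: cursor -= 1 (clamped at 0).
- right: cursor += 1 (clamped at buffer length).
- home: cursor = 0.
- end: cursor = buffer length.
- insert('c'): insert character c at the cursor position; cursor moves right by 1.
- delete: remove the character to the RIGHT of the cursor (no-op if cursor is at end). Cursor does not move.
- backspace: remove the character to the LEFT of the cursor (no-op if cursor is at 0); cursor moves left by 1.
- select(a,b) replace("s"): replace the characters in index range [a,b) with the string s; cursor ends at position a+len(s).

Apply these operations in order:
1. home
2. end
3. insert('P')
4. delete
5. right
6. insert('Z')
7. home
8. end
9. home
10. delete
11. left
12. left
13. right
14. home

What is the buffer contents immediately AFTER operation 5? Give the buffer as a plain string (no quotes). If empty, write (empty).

Answer: JAIP

Derivation:
After op 1 (home): buf='JAI' cursor=0
After op 2 (end): buf='JAI' cursor=3
After op 3 (insert('P')): buf='JAIP' cursor=4
After op 4 (delete): buf='JAIP' cursor=4
After op 5 (right): buf='JAIP' cursor=4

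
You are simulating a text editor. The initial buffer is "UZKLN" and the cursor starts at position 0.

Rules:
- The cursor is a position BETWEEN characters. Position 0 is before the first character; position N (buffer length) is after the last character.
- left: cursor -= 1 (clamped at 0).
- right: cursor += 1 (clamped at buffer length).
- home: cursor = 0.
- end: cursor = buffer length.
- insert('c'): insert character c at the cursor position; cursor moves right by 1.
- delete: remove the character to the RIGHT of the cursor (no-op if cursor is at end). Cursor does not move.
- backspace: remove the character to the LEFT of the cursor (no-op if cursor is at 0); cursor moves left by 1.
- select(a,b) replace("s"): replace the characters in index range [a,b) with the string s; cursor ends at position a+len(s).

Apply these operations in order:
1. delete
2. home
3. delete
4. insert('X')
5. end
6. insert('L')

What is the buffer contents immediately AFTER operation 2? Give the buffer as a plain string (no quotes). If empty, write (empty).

Answer: ZKLN

Derivation:
After op 1 (delete): buf='ZKLN' cursor=0
After op 2 (home): buf='ZKLN' cursor=0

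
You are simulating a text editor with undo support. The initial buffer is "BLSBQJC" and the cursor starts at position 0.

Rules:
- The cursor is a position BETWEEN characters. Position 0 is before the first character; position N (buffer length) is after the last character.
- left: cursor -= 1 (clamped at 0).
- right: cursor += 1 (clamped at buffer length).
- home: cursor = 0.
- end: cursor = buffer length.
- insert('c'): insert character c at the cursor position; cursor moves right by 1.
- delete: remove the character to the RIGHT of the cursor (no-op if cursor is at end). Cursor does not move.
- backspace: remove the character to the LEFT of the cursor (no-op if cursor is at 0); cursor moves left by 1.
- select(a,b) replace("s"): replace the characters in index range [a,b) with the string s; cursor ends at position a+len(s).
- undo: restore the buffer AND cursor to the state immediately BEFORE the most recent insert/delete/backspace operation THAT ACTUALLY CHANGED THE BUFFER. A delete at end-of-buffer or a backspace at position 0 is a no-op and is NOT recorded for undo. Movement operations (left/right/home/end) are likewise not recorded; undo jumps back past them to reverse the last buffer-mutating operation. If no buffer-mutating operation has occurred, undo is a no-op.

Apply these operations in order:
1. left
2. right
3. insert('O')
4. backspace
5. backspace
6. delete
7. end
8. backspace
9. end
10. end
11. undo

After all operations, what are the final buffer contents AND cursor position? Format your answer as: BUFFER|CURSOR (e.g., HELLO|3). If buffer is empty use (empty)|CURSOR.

Answer: SBQJC|5

Derivation:
After op 1 (left): buf='BLSBQJC' cursor=0
After op 2 (right): buf='BLSBQJC' cursor=1
After op 3 (insert('O')): buf='BOLSBQJC' cursor=2
After op 4 (backspace): buf='BLSBQJC' cursor=1
After op 5 (backspace): buf='LSBQJC' cursor=0
After op 6 (delete): buf='SBQJC' cursor=0
After op 7 (end): buf='SBQJC' cursor=5
After op 8 (backspace): buf='SBQJ' cursor=4
After op 9 (end): buf='SBQJ' cursor=4
After op 10 (end): buf='SBQJ' cursor=4
After op 11 (undo): buf='SBQJC' cursor=5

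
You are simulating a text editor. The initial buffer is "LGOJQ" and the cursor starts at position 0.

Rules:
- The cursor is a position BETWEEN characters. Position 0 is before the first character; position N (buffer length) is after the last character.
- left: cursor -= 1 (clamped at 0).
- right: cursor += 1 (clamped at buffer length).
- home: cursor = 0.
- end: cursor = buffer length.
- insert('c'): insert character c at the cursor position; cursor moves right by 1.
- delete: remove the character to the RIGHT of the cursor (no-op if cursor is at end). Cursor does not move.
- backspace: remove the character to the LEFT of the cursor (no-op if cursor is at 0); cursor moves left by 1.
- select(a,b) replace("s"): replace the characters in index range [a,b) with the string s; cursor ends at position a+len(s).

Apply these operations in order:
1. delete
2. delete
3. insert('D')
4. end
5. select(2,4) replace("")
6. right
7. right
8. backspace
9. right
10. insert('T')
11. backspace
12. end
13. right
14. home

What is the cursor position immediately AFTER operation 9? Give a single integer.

Answer: 1

Derivation:
After op 1 (delete): buf='GOJQ' cursor=0
After op 2 (delete): buf='OJQ' cursor=0
After op 3 (insert('D')): buf='DOJQ' cursor=1
After op 4 (end): buf='DOJQ' cursor=4
After op 5 (select(2,4) replace("")): buf='DO' cursor=2
After op 6 (right): buf='DO' cursor=2
After op 7 (right): buf='DO' cursor=2
After op 8 (backspace): buf='D' cursor=1
After op 9 (right): buf='D' cursor=1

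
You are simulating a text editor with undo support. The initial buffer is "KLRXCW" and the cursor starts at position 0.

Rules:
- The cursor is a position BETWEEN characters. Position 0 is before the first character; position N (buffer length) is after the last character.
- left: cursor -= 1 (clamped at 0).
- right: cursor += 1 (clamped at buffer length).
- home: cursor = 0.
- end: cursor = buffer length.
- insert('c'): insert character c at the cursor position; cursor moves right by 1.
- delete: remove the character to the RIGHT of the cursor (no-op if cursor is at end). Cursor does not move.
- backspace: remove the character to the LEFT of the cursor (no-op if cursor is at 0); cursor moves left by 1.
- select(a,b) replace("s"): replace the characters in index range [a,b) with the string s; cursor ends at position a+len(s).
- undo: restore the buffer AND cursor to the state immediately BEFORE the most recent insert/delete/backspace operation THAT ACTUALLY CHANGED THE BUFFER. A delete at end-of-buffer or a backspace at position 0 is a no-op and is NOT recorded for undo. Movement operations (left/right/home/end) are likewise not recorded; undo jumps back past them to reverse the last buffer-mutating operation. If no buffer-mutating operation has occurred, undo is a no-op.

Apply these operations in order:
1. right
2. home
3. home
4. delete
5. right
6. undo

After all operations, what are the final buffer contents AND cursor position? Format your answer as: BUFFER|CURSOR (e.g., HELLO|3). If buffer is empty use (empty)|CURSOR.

Answer: KLRXCW|0

Derivation:
After op 1 (right): buf='KLRXCW' cursor=1
After op 2 (home): buf='KLRXCW' cursor=0
After op 3 (home): buf='KLRXCW' cursor=0
After op 4 (delete): buf='LRXCW' cursor=0
After op 5 (right): buf='LRXCW' cursor=1
After op 6 (undo): buf='KLRXCW' cursor=0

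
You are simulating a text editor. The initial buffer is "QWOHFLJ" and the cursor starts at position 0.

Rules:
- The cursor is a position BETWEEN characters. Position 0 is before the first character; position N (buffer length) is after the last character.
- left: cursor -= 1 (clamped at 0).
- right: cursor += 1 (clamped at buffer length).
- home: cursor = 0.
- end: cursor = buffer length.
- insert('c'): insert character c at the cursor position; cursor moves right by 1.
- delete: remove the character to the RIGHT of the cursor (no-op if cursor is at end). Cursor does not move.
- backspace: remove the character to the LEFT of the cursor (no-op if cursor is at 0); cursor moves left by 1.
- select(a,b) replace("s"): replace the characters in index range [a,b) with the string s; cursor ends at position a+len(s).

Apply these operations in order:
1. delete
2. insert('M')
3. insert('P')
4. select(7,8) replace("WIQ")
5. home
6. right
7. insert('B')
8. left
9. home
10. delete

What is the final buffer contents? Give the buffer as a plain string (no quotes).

Answer: BPWOHFLWIQ

Derivation:
After op 1 (delete): buf='WOHFLJ' cursor=0
After op 2 (insert('M')): buf='MWOHFLJ' cursor=1
After op 3 (insert('P')): buf='MPWOHFLJ' cursor=2
After op 4 (select(7,8) replace("WIQ")): buf='MPWOHFLWIQ' cursor=10
After op 5 (home): buf='MPWOHFLWIQ' cursor=0
After op 6 (right): buf='MPWOHFLWIQ' cursor=1
After op 7 (insert('B')): buf='MBPWOHFLWIQ' cursor=2
After op 8 (left): buf='MBPWOHFLWIQ' cursor=1
After op 9 (home): buf='MBPWOHFLWIQ' cursor=0
After op 10 (delete): buf='BPWOHFLWIQ' cursor=0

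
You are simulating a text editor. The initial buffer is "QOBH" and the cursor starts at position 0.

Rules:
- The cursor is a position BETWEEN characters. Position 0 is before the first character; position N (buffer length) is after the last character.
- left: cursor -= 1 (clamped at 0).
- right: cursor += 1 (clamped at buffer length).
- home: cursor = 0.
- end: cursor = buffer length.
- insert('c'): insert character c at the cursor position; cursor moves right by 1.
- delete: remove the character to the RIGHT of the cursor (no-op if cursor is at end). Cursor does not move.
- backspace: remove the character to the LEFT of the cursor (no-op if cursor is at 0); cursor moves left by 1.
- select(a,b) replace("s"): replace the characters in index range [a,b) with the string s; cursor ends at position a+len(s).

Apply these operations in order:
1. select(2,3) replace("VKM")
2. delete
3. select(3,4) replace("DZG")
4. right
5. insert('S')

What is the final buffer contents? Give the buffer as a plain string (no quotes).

After op 1 (select(2,3) replace("VKM")): buf='QOVKMH' cursor=5
After op 2 (delete): buf='QOVKM' cursor=5
After op 3 (select(3,4) replace("DZG")): buf='QOVDZGM' cursor=6
After op 4 (right): buf='QOVDZGM' cursor=7
After op 5 (insert('S')): buf='QOVDZGMS' cursor=8

Answer: QOVDZGMS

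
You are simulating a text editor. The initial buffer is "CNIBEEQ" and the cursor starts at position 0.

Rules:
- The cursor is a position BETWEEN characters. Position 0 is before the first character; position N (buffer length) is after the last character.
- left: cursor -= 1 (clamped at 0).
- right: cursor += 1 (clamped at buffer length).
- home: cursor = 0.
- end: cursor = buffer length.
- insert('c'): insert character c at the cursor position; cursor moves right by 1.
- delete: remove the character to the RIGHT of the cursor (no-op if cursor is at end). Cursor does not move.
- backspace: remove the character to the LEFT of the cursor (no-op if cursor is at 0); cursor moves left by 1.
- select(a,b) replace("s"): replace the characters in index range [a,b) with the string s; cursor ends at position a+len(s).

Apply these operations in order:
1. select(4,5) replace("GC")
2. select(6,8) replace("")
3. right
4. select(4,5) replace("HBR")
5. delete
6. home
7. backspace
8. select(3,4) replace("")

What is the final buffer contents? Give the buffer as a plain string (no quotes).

Answer: CNIHBR

Derivation:
After op 1 (select(4,5) replace("GC")): buf='CNIBGCEQ' cursor=6
After op 2 (select(6,8) replace("")): buf='CNIBGC' cursor=6
After op 3 (right): buf='CNIBGC' cursor=6
After op 4 (select(4,5) replace("HBR")): buf='CNIBHBRC' cursor=7
After op 5 (delete): buf='CNIBHBR' cursor=7
After op 6 (home): buf='CNIBHBR' cursor=0
After op 7 (backspace): buf='CNIBHBR' cursor=0
After op 8 (select(3,4) replace("")): buf='CNIHBR' cursor=3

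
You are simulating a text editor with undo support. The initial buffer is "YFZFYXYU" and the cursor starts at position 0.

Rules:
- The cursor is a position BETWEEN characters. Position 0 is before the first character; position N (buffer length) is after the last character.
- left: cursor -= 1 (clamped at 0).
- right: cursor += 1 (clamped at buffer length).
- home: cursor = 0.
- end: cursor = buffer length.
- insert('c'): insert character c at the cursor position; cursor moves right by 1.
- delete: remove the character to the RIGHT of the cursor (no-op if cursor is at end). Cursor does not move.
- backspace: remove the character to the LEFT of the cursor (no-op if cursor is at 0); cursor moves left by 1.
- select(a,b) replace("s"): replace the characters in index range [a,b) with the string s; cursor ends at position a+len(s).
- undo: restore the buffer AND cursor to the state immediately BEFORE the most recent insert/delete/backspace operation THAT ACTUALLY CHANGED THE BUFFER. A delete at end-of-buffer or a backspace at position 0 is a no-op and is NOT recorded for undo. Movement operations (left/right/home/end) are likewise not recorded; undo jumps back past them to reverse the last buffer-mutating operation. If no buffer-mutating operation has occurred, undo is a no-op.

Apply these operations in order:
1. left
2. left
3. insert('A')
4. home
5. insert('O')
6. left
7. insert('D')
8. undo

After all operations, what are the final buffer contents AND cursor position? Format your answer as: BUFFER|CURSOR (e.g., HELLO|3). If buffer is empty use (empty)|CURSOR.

Answer: OAYFZFYXYU|0

Derivation:
After op 1 (left): buf='YFZFYXYU' cursor=0
After op 2 (left): buf='YFZFYXYU' cursor=0
After op 3 (insert('A')): buf='AYFZFYXYU' cursor=1
After op 4 (home): buf='AYFZFYXYU' cursor=0
After op 5 (insert('O')): buf='OAYFZFYXYU' cursor=1
After op 6 (left): buf='OAYFZFYXYU' cursor=0
After op 7 (insert('D')): buf='DOAYFZFYXYU' cursor=1
After op 8 (undo): buf='OAYFZFYXYU' cursor=0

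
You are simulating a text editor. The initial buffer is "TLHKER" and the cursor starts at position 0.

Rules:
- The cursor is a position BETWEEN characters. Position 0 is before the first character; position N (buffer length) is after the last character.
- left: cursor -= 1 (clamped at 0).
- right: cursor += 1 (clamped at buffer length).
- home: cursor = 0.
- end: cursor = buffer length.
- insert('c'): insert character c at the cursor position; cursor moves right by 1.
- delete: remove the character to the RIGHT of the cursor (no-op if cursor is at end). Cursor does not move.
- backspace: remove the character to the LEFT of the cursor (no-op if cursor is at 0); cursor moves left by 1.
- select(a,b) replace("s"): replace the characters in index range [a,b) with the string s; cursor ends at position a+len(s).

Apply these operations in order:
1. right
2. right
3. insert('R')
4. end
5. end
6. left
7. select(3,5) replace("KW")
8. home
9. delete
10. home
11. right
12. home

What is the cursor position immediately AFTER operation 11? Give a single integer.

After op 1 (right): buf='TLHKER' cursor=1
After op 2 (right): buf='TLHKER' cursor=2
After op 3 (insert('R')): buf='TLRHKER' cursor=3
After op 4 (end): buf='TLRHKER' cursor=7
After op 5 (end): buf='TLRHKER' cursor=7
After op 6 (left): buf='TLRHKER' cursor=6
After op 7 (select(3,5) replace("KW")): buf='TLRKWER' cursor=5
After op 8 (home): buf='TLRKWER' cursor=0
After op 9 (delete): buf='LRKWER' cursor=0
After op 10 (home): buf='LRKWER' cursor=0
After op 11 (right): buf='LRKWER' cursor=1

Answer: 1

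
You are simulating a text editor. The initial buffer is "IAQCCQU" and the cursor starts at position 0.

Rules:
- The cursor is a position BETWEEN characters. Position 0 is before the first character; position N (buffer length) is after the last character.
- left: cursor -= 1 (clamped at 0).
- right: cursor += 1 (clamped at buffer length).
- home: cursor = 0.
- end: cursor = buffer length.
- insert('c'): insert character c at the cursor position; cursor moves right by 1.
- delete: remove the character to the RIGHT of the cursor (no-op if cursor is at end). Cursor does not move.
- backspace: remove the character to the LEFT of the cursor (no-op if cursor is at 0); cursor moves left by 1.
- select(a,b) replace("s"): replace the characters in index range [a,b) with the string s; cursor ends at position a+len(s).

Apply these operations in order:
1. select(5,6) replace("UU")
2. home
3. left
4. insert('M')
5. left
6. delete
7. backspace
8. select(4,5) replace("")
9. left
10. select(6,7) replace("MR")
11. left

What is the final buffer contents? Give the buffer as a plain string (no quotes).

Answer: IAQCUUMR

Derivation:
After op 1 (select(5,6) replace("UU")): buf='IAQCCUUU' cursor=7
After op 2 (home): buf='IAQCCUUU' cursor=0
After op 3 (left): buf='IAQCCUUU' cursor=0
After op 4 (insert('M')): buf='MIAQCCUUU' cursor=1
After op 5 (left): buf='MIAQCCUUU' cursor=0
After op 6 (delete): buf='IAQCCUUU' cursor=0
After op 7 (backspace): buf='IAQCCUUU' cursor=0
After op 8 (select(4,5) replace("")): buf='IAQCUUU' cursor=4
After op 9 (left): buf='IAQCUUU' cursor=3
After op 10 (select(6,7) replace("MR")): buf='IAQCUUMR' cursor=8
After op 11 (left): buf='IAQCUUMR' cursor=7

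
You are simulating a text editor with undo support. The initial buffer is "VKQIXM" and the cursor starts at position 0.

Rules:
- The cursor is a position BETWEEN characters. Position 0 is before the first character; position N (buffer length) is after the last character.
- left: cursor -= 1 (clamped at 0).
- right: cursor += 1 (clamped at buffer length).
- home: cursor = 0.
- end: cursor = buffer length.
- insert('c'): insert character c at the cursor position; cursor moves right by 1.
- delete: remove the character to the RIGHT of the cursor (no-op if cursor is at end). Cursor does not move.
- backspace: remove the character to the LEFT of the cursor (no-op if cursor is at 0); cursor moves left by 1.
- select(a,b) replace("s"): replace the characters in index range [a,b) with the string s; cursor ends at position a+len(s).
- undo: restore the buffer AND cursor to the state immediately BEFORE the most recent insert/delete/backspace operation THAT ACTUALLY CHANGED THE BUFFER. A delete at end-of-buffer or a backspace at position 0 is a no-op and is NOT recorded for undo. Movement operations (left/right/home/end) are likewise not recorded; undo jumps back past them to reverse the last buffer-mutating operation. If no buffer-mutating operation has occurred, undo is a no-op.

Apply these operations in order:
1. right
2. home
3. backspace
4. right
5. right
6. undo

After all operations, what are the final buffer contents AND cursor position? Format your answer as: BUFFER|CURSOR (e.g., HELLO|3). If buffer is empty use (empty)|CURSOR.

After op 1 (right): buf='VKQIXM' cursor=1
After op 2 (home): buf='VKQIXM' cursor=0
After op 3 (backspace): buf='VKQIXM' cursor=0
After op 4 (right): buf='VKQIXM' cursor=1
After op 5 (right): buf='VKQIXM' cursor=2
After op 6 (undo): buf='VKQIXM' cursor=2

Answer: VKQIXM|2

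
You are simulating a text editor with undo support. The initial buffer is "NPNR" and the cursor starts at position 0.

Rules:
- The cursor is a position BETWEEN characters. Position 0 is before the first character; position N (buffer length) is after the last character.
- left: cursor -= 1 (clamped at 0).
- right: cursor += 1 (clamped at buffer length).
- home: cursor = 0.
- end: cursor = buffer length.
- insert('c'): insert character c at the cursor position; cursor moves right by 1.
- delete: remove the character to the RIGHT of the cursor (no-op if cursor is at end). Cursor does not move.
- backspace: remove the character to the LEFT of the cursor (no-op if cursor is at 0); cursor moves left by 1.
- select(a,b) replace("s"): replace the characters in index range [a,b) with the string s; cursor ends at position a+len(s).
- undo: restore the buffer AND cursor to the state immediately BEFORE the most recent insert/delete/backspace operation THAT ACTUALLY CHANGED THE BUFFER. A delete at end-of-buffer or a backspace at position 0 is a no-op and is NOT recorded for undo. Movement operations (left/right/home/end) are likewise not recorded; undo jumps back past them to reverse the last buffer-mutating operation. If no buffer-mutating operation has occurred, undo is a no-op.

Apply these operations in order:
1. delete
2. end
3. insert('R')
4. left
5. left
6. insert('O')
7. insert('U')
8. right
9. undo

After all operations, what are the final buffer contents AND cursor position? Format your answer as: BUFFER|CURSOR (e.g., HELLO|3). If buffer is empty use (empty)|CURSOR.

Answer: PNORR|3

Derivation:
After op 1 (delete): buf='PNR' cursor=0
After op 2 (end): buf='PNR' cursor=3
After op 3 (insert('R')): buf='PNRR' cursor=4
After op 4 (left): buf='PNRR' cursor=3
After op 5 (left): buf='PNRR' cursor=2
After op 6 (insert('O')): buf='PNORR' cursor=3
After op 7 (insert('U')): buf='PNOURR' cursor=4
After op 8 (right): buf='PNOURR' cursor=5
After op 9 (undo): buf='PNORR' cursor=3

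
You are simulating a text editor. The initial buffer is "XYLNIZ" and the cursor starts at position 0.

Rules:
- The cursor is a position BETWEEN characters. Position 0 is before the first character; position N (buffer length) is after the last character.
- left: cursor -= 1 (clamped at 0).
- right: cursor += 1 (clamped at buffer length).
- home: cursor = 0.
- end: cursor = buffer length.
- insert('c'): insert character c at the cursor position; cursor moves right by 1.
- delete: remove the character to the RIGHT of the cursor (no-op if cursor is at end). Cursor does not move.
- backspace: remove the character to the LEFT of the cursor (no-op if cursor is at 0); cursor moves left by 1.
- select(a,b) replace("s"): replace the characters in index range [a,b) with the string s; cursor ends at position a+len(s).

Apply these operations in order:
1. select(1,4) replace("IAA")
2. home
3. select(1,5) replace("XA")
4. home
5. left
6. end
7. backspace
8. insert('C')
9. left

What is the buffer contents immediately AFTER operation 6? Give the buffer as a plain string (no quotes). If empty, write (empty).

After op 1 (select(1,4) replace("IAA")): buf='XIAAIZ' cursor=4
After op 2 (home): buf='XIAAIZ' cursor=0
After op 3 (select(1,5) replace("XA")): buf='XXAZ' cursor=3
After op 4 (home): buf='XXAZ' cursor=0
After op 5 (left): buf='XXAZ' cursor=0
After op 6 (end): buf='XXAZ' cursor=4

Answer: XXAZ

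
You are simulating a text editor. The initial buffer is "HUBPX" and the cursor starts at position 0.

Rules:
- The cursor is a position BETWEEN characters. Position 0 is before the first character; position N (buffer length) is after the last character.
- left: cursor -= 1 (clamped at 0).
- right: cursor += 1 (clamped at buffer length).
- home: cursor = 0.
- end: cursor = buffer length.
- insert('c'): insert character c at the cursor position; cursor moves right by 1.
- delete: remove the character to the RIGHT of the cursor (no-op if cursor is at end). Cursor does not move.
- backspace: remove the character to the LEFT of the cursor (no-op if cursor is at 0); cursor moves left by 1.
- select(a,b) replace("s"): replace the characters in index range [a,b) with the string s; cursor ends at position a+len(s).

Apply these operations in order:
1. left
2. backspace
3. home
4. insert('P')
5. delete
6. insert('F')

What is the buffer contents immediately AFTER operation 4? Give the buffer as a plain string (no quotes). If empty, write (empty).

Answer: PHUBPX

Derivation:
After op 1 (left): buf='HUBPX' cursor=0
After op 2 (backspace): buf='HUBPX' cursor=0
After op 3 (home): buf='HUBPX' cursor=0
After op 4 (insert('P')): buf='PHUBPX' cursor=1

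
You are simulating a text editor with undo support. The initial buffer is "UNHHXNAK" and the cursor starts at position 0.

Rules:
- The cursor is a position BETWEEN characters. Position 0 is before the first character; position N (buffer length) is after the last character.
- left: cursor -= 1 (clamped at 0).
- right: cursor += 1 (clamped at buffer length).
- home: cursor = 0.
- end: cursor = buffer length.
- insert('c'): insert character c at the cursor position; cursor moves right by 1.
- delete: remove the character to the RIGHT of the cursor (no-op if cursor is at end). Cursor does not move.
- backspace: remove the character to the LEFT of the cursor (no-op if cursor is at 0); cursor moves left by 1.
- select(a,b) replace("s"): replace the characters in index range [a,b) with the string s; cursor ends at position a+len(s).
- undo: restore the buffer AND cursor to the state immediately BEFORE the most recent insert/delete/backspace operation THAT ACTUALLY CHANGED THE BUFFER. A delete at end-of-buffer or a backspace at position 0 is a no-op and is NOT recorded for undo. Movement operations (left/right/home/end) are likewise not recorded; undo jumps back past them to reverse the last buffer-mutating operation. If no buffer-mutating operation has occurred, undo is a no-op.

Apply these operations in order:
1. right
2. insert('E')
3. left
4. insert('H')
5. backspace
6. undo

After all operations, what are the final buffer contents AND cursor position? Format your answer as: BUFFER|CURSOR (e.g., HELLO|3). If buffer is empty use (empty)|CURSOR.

After op 1 (right): buf='UNHHXNAK' cursor=1
After op 2 (insert('E')): buf='UENHHXNAK' cursor=2
After op 3 (left): buf='UENHHXNAK' cursor=1
After op 4 (insert('H')): buf='UHENHHXNAK' cursor=2
After op 5 (backspace): buf='UENHHXNAK' cursor=1
After op 6 (undo): buf='UHENHHXNAK' cursor=2

Answer: UHENHHXNAK|2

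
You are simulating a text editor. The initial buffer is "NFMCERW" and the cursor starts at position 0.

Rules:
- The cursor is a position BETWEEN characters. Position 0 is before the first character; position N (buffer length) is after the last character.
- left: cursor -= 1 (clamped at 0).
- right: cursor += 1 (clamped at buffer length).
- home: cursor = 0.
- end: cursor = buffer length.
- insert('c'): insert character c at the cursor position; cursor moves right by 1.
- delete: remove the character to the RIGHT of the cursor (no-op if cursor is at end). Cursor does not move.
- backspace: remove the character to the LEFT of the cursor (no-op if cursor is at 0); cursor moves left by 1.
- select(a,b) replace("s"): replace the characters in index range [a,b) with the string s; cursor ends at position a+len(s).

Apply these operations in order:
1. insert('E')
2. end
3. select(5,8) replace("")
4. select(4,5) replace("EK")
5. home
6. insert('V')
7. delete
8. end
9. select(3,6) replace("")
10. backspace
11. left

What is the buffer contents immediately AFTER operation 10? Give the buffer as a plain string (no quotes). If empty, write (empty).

Answer: VN

Derivation:
After op 1 (insert('E')): buf='ENFMCERW' cursor=1
After op 2 (end): buf='ENFMCERW' cursor=8
After op 3 (select(5,8) replace("")): buf='ENFMC' cursor=5
After op 4 (select(4,5) replace("EK")): buf='ENFMEK' cursor=6
After op 5 (home): buf='ENFMEK' cursor=0
After op 6 (insert('V')): buf='VENFMEK' cursor=1
After op 7 (delete): buf='VNFMEK' cursor=1
After op 8 (end): buf='VNFMEK' cursor=6
After op 9 (select(3,6) replace("")): buf='VNF' cursor=3
After op 10 (backspace): buf='VN' cursor=2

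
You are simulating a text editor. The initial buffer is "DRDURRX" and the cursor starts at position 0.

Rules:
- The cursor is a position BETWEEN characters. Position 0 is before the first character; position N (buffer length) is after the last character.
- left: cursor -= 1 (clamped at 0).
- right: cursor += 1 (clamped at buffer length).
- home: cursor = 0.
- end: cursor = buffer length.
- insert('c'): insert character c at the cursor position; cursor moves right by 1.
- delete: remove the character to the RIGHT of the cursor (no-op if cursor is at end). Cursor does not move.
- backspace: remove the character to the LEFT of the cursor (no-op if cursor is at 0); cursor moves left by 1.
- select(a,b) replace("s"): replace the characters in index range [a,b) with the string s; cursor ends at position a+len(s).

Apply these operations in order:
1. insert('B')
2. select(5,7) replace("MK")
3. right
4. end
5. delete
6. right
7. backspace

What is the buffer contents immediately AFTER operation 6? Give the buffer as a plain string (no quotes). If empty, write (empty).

Answer: BDRDUMKX

Derivation:
After op 1 (insert('B')): buf='BDRDURRX' cursor=1
After op 2 (select(5,7) replace("MK")): buf='BDRDUMKX' cursor=7
After op 3 (right): buf='BDRDUMKX' cursor=8
After op 4 (end): buf='BDRDUMKX' cursor=8
After op 5 (delete): buf='BDRDUMKX' cursor=8
After op 6 (right): buf='BDRDUMKX' cursor=8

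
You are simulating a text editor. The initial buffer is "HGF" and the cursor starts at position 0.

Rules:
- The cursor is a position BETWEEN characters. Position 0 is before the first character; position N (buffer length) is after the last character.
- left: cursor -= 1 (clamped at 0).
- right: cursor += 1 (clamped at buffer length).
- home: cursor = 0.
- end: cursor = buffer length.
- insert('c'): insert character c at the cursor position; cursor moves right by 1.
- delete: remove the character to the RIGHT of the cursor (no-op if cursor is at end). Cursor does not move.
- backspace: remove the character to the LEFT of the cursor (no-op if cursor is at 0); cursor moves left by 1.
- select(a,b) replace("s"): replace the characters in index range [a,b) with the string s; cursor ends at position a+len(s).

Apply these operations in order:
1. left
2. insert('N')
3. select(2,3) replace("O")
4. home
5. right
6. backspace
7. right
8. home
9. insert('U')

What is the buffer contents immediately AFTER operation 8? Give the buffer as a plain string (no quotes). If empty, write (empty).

After op 1 (left): buf='HGF' cursor=0
After op 2 (insert('N')): buf='NHGF' cursor=1
After op 3 (select(2,3) replace("O")): buf='NHOF' cursor=3
After op 4 (home): buf='NHOF' cursor=0
After op 5 (right): buf='NHOF' cursor=1
After op 6 (backspace): buf='HOF' cursor=0
After op 7 (right): buf='HOF' cursor=1
After op 8 (home): buf='HOF' cursor=0

Answer: HOF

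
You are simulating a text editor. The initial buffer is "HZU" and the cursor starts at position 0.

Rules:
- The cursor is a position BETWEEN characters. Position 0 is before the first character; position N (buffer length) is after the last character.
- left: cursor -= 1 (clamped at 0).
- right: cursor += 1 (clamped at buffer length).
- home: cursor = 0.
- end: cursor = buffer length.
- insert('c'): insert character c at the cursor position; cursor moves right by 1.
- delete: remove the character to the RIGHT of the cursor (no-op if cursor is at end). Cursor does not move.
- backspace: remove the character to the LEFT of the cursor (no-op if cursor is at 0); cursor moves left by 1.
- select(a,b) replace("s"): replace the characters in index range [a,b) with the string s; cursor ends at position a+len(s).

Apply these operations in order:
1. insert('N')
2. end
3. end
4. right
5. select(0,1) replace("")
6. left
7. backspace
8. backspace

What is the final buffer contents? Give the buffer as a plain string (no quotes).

Answer: HZU

Derivation:
After op 1 (insert('N')): buf='NHZU' cursor=1
After op 2 (end): buf='NHZU' cursor=4
After op 3 (end): buf='NHZU' cursor=4
After op 4 (right): buf='NHZU' cursor=4
After op 5 (select(0,1) replace("")): buf='HZU' cursor=0
After op 6 (left): buf='HZU' cursor=0
After op 7 (backspace): buf='HZU' cursor=0
After op 8 (backspace): buf='HZU' cursor=0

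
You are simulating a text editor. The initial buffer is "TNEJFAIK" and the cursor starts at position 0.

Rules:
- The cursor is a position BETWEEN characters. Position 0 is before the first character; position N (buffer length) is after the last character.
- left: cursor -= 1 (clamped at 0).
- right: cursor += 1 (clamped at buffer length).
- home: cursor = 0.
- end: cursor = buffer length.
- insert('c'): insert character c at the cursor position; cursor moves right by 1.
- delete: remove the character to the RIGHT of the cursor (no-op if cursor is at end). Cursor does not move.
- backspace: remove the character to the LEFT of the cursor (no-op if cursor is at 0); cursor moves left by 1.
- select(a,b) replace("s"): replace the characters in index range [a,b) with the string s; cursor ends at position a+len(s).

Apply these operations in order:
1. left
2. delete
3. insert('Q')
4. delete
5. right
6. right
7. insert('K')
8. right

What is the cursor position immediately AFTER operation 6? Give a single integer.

Answer: 3

Derivation:
After op 1 (left): buf='TNEJFAIK' cursor=0
After op 2 (delete): buf='NEJFAIK' cursor=0
After op 3 (insert('Q')): buf='QNEJFAIK' cursor=1
After op 4 (delete): buf='QEJFAIK' cursor=1
After op 5 (right): buf='QEJFAIK' cursor=2
After op 6 (right): buf='QEJFAIK' cursor=3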